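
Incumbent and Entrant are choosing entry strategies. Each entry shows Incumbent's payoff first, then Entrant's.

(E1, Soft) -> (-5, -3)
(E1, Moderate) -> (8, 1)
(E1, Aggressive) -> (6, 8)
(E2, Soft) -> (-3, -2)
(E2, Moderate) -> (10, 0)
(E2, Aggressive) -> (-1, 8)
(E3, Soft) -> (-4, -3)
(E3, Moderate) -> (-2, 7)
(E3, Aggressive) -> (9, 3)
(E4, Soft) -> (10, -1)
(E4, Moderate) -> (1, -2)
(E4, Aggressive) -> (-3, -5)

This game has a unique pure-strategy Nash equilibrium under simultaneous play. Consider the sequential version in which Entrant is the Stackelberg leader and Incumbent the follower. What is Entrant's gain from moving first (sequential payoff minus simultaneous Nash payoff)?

4

Backward induction with Entrant moving first.
- Soft → Incumbent plays E4 (best of -5, -3, -4, 10); Entrant gets -1.
- Moderate → Incumbent plays E2 (best of 8, 10, -2, 1); Entrant gets 0.
- Aggressive → Incumbent plays E3 (best of 6, -1, 9, -3); Entrant gets 3.
Among -1, 0, 3, the best is 3 at Aggressive. Subgame-perfect outcome: (E3, Aggressive) with payoffs (9, 3).
For the simultaneous game, intersect best replies.
Incumbent's best replies: Soft→E4; Moderate→E2; Aggressive→E3.
Entrant's best replies: E1→Aggressive; E2→Aggressive; E3→Moderate; E4→Soft.
The unique mutual best reply is (E4, Soft), giving (10, -1).
Entrant's commitment gain: 3 − -1 = 4.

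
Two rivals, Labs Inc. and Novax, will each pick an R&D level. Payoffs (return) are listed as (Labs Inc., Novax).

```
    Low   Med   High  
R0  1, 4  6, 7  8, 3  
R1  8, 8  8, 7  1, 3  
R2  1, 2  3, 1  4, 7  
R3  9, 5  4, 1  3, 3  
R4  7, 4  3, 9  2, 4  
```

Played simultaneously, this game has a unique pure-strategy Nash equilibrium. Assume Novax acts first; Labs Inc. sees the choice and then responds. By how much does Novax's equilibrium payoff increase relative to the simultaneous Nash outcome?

Work backward from Labs Inc.'s decision.
- Low → Labs Inc. plays R3 (best of 1, 8, 1, 9, 7); Novax gets 5.
- Med → Labs Inc. plays R1 (best of 6, 8, 3, 4, 3); Novax gets 7.
- High → Labs Inc. plays R0 (best of 8, 1, 4, 3, 2); Novax gets 3.
Maximizing over 5, 7, 3, Novax chooses Med. Subgame-perfect outcome: (R1, Med) with payoffs (8, 7).
Now find the simultaneous Nash equilibrium.
Labs Inc.'s best replies: Low→R3; Med→R1; High→R0.
Novax's best replies: R0→Med; R1→Low; R2→High; R3→Low; R4→Med.
Only (R3, Low) has each player best-responding; Nash payoffs (9, 5).
Novax's commitment gain: 7 − 5 = 2.

2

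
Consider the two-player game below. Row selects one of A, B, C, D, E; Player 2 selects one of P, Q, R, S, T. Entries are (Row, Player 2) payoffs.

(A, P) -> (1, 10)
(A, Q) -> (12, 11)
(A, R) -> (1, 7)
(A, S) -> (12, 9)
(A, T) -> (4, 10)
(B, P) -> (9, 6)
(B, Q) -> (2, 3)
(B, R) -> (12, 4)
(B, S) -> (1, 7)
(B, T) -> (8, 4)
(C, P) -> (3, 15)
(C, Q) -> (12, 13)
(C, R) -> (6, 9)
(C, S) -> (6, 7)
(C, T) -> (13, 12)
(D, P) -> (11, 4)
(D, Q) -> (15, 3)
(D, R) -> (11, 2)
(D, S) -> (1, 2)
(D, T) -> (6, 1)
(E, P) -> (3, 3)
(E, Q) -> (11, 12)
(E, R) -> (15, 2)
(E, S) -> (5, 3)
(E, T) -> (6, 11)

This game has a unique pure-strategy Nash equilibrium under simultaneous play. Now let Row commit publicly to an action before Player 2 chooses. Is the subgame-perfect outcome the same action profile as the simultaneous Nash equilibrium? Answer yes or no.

no

Backward induction with Row moving first.
- A → Player 2 plays Q (best of 10, 11, 7, 9, 10); Row gets 12.
- B → Player 2 plays S (best of 6, 3, 4, 7, 4); Row gets 1.
- C → Player 2 plays P (best of 15, 13, 9, 7, 12); Row gets 3.
- D → Player 2 plays P (best of 4, 3, 2, 2, 1); Row gets 11.
- E → Player 2 plays Q (best of 3, 12, 2, 3, 11); Row gets 11.
Maximizing over 12, 1, 3, 11, 11, Row chooses A. Subgame-perfect outcome: (A, Q) with payoffs (12, 11).
Under simultaneous play:
Row's best replies: P→D; Q→D; R→E; S→A; T→C.
Player 2's best replies: A→Q; B→S; C→P; D→P; E→Q.
Only (D, P) has each player best-responding; Nash payoffs (11, 4).
Sequential outcome (A, Q) differs from the Nash profile (D, P).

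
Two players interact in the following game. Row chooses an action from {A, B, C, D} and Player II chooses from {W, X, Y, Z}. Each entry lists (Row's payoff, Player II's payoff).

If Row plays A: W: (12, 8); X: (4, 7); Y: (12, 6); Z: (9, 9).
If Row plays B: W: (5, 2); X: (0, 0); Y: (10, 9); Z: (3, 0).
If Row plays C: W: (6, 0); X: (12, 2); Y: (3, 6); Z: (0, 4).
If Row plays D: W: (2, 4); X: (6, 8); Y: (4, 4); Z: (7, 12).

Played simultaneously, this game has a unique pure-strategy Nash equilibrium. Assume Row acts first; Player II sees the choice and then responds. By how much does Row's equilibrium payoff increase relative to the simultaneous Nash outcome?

Work backward from Player II's decision.
- A: Player II compares 8, 7, 6, 9 and picks Z; Row would get 9.
- B: Player II compares 2, 0, 9, 0 and picks Y; Row would get 10.
- C: Player II compares 0, 2, 6, 4 and picks Y; Row would get 3.
- D: Player II compares 4, 8, 4, 12 and picks Z; Row would get 7.
Among 9, 10, 3, 7, the best is 10 at B. Subgame-perfect outcome: (B, Y) with payoffs (10, 9).
Now find the simultaneous Nash equilibrium.
Row's best replies: W→A; X→C; Y→A; Z→A.
Player II's best replies: A→Z; B→Y; C→Y; D→Z.
Only (A, Z) has each player best-responding; Nash payoffs (9, 9).
Row's commitment gain: 10 − 9 = 1.

1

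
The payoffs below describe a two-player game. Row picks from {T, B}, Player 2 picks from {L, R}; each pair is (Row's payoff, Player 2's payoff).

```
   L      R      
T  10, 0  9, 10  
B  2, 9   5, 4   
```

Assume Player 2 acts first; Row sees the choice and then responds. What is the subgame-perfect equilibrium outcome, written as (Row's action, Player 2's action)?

(T, R)

Row best-responds to each possible Player 2 move:
- L: Row compares 10, 2 and picks T; Player 2 would get 0.
- R: Row compares 9, 5 and picks T; Player 2 would get 10.
Among 0, 10, the best is 10 at R. Subgame-perfect outcome: (T, R) with payoffs (9, 10).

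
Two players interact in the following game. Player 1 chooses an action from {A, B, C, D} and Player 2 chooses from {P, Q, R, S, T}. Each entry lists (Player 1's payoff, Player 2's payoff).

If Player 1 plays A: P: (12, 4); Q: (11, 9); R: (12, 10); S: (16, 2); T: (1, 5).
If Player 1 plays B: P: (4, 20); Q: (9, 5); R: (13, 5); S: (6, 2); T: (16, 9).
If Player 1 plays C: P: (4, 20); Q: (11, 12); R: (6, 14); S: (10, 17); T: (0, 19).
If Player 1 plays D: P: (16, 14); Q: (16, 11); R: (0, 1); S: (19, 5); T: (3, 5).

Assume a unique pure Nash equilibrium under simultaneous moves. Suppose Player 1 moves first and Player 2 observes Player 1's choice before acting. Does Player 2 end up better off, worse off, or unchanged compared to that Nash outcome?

Solve by backward induction (Player 1 leads).
- A: BR = R, leader payoff 12.
- B: BR = P, leader payoff 4.
- C: BR = P, leader payoff 4.
- D: BR = P, leader payoff 16.
Among 12, 4, 4, 16, the best is 16 at D. Subgame-perfect outcome: (D, P) with payoffs (16, 14).
Now find the simultaneous Nash equilibrium.
Player 1's best replies: P→D; Q→D; R→B; S→D; T→B.
Player 2's best replies: A→R; B→P; C→P; D→P.
Only (D, P) has each player best-responding; Nash payoffs (16, 14).
Player 2 earns 14 sequentially versus 14 at the Nash outcome: unchanged.

unchanged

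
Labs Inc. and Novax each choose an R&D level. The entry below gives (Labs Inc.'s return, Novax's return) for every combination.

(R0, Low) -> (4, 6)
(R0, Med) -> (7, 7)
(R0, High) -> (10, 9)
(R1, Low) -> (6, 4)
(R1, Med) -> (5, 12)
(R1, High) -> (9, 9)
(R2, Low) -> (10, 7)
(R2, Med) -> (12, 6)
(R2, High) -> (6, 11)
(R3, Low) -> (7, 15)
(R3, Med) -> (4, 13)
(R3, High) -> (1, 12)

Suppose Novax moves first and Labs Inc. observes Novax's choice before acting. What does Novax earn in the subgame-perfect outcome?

9

Labs Inc. best-responds to each possible Novax move:
- Low → Labs Inc. plays R2 (best of 4, 6, 10, 7); Novax gets 7.
- Med → Labs Inc. plays R2 (best of 7, 5, 12, 4); Novax gets 6.
- High → Labs Inc. plays R0 (best of 10, 9, 6, 1); Novax gets 9.
Novax's induced payoffs are 7, 6, 9, so Novax commits to High. Subgame-perfect outcome: (R0, High) with payoffs (10, 9).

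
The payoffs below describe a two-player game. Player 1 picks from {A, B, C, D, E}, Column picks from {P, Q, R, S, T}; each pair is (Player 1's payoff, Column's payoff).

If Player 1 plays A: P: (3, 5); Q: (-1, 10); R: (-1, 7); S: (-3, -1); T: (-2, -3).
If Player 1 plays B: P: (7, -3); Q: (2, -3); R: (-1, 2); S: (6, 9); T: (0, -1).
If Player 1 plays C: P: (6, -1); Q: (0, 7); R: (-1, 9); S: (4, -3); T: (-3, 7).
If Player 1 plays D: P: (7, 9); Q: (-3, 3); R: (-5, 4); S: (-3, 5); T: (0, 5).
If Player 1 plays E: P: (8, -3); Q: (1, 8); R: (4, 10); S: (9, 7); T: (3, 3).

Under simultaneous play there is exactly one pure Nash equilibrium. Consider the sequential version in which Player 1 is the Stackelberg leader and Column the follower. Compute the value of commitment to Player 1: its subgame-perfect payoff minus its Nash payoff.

Work backward from Column's decision.
- A: Column compares 5, 10, 7, -1, -3 and picks Q; Player 1 would get -1.
- B: Column compares -3, -3, 2, 9, -1 and picks S; Player 1 would get 6.
- C: Column compares -1, 7, 9, -3, 7 and picks R; Player 1 would get -1.
- D: Column compares 9, 3, 4, 5, 5 and picks P; Player 1 would get 7.
- E: Column compares -3, 8, 10, 7, 3 and picks R; Player 1 would get 4.
Player 1's induced payoffs are -1, 6, -1, 7, 4, so Player 1 commits to D. Subgame-perfect outcome: (D, P) with payoffs (7, 9).
For the simultaneous game, intersect best replies.
Player 1's best replies: P→E; Q→B; R→E; S→E; T→E.
Column's best replies: A→Q; B→S; C→R; D→P; E→R.
Only (E, R) has each player best-responding; Nash payoffs (4, 10).
Player 1's commitment gain: 7 − 4 = 3.

3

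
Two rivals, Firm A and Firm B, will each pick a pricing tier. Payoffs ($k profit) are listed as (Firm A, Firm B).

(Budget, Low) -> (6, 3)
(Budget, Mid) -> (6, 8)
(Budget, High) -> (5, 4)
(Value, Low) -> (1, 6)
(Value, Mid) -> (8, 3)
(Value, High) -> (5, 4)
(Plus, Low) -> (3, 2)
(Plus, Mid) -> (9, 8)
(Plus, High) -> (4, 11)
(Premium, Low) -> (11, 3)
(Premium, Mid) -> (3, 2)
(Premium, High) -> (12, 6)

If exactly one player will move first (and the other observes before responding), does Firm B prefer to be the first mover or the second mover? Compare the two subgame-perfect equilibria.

If Firm A leads: Firm B's best replies are Budget→Mid, Value→Low, Plus→High, Premium→High; Firm A's induced payoffs 6, 1, 4, 12; outcome (Premium, High), payoffs (12, 6).
If Firm B leads: Firm A's best replies are Low→Premium, Mid→Plus, High→Premium; Firm B's induced payoffs 3, 8, 6; outcome (Plus, Mid), payoffs (9, 8).
Firm B gets 8 moving first and 6 moving second, so Firm B prefers to move first.

first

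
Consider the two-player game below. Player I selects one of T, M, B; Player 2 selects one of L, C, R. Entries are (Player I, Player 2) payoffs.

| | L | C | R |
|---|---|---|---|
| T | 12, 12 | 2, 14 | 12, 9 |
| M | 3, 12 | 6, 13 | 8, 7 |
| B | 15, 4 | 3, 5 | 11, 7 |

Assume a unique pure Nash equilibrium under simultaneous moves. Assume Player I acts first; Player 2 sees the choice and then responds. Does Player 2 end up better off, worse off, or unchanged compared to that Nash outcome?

worse off

Work backward from Player 2's decision.
- T → Player 2 plays C (best of 12, 14, 9); Player I gets 2.
- M → Player 2 plays C (best of 12, 13, 7); Player I gets 6.
- B → Player 2 plays R (best of 4, 5, 7); Player I gets 11.
Player I's induced payoffs are 2, 6, 11, so Player I commits to B. Subgame-perfect outcome: (B, R) with payoffs (11, 7).
For the simultaneous game, intersect best replies.
Player I's best replies: L→B; C→M; R→T.
Player 2's best replies: T→C; M→C; B→R.
The unique mutual best reply is (M, C), giving (6, 13).
Player 2 earns 7 sequentially versus 13 at the Nash outcome: worse off.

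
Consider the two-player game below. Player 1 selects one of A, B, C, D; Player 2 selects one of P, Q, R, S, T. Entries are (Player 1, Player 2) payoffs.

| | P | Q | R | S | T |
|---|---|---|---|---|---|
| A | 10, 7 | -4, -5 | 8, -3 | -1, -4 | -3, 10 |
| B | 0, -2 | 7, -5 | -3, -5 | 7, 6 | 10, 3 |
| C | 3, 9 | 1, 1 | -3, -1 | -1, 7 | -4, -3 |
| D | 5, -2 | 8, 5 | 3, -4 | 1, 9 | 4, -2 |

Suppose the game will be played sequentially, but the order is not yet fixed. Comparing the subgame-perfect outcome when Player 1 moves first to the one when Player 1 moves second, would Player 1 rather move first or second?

second

If Player 1 leads: Player 2's best replies are A→T, B→S, C→P, D→S; Player 1's induced payoffs -3, 7, 3, 1; outcome (B, S), payoffs (7, 6).
If Player 2 leads: Player 1's best replies are P→A, Q→D, R→A, S→B, T→B; Player 2's induced payoffs 7, 5, -3, 6, 3; outcome (A, P), payoffs (10, 7).
Player 1 gets 7 moving first and 10 moving second, so Player 1 prefers to move second.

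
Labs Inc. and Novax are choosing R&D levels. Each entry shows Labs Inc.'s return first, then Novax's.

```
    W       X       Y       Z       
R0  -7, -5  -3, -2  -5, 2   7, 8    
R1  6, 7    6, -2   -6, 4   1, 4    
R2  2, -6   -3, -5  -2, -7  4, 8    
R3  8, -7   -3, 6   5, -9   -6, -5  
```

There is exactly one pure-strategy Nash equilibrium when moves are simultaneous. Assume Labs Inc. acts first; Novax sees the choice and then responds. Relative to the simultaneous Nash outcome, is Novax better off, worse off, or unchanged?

unchanged

Work backward from Novax's decision.
- R0 → Novax plays Z (best of -5, -2, 2, 8); Labs Inc. gets 7.
- R1 → Novax plays W (best of 7, -2, 4, 4); Labs Inc. gets 6.
- R2 → Novax plays Z (best of -6, -5, -7, 8); Labs Inc. gets 4.
- R3 → Novax plays X (best of -7, 6, -9, -5); Labs Inc. gets -3.
Labs Inc.'s induced payoffs are 7, 6, 4, -3, so Labs Inc. commits to R0. Subgame-perfect outcome: (R0, Z) with payoffs (7, 8).
For the simultaneous game, intersect best replies.
Labs Inc.'s best replies: W→R3; X→R1; Y→R3; Z→R0.
Novax's best replies: R0→Z; R1→W; R2→Z; R3→X.
Only (R0, Z) has each player best-responding; Nash payoffs (7, 8).
Novax earns 8 sequentially versus 8 at the Nash outcome: unchanged.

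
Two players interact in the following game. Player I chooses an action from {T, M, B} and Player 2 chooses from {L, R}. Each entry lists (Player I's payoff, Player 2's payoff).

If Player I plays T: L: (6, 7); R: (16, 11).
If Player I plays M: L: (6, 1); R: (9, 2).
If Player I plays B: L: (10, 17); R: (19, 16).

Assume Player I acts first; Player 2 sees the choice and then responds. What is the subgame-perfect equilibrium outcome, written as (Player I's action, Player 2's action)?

Work backward from Player 2's decision.
- T: BR = R, leader payoff 16.
- M: BR = R, leader payoff 9.
- B: BR = L, leader payoff 10.
Among 16, 9, 10, the best is 16 at T. Subgame-perfect outcome: (T, R) with payoffs (16, 11).

(T, R)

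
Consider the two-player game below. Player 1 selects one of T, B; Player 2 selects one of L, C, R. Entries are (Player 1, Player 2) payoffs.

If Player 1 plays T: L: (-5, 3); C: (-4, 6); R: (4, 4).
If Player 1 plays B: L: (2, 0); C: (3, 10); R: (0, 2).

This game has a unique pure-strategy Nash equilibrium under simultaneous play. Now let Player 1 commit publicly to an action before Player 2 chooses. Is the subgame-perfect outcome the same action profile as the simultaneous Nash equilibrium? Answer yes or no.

yes

Player 2 best-responds to each possible Player 1 move:
- T: Player 2 compares 3, 6, 4 and picks C; Player 1 would get -4.
- B: Player 2 compares 0, 10, 2 and picks C; Player 1 would get 3.
Among -4, 3, the best is 3 at B. Subgame-perfect outcome: (B, C) with payoffs (3, 10).
Now find the simultaneous Nash equilibrium.
Player 1's best replies: L→B; C→B; R→T.
Player 2's best replies: T→C; B→C.
The unique mutual best reply is (B, C), giving (3, 10).
Sequential outcome (B, C) coincides with the Nash profile (B, C).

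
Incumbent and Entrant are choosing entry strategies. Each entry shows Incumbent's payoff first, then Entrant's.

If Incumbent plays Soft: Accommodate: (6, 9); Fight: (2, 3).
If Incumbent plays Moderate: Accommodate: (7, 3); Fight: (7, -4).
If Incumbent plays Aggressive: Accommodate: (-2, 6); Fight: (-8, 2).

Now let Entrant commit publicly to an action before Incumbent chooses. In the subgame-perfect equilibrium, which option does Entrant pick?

Solve by backward induction (Entrant leads).
- Accommodate: Incumbent compares 6, 7, -2 and picks Moderate; Entrant would get 3.
- Fight: Incumbent compares 2, 7, -8 and picks Moderate; Entrant would get -4.
Among 3, -4, the best is 3 at Accommodate. Subgame-perfect outcome: (Moderate, Accommodate) with payoffs (7, 3).

Accommodate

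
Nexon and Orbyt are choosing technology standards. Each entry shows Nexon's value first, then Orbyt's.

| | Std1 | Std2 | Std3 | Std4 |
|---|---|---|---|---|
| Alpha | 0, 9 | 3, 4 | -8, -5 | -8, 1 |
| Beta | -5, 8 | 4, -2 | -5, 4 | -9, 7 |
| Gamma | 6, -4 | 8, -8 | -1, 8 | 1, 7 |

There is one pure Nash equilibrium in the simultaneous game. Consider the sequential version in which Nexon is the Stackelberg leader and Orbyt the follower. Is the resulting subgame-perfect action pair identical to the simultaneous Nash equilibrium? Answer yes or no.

no

Backward induction with Nexon moving first.
- Alpha → Orbyt plays Std1 (best of 9, 4, -5, 1); Nexon gets 0.
- Beta → Orbyt plays Std1 (best of 8, -2, 4, 7); Nexon gets -5.
- Gamma → Orbyt plays Std3 (best of -4, -8, 8, 7); Nexon gets -1.
Nexon's induced payoffs are 0, -5, -1, so Nexon commits to Alpha. Subgame-perfect outcome: (Alpha, Std1) with payoffs (0, 9).
Under simultaneous play:
Nexon's best replies: Std1→Gamma; Std2→Gamma; Std3→Gamma; Std4→Gamma.
Orbyt's best replies: Alpha→Std1; Beta→Std1; Gamma→Std3.
Only (Gamma, Std3) has each player best-responding; Nash payoffs (-1, 8).
Sequential outcome (Alpha, Std1) differs from the Nash profile (Gamma, Std3).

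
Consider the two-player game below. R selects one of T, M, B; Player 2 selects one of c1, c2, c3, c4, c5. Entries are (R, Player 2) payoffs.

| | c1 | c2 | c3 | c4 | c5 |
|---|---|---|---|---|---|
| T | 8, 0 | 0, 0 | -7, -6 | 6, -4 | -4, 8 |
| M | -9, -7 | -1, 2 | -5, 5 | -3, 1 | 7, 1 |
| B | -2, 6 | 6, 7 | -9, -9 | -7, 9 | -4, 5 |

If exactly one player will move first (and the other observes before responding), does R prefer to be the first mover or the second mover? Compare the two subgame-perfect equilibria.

If R leads: Player 2's best replies are T→c5, M→c3, B→c4; R's induced payoffs -4, -5, -7; outcome (T, c5), payoffs (-4, 8).
If Player 2 leads: R's best replies are c1→T, c2→B, c3→M, c4→T, c5→M; Player 2's induced payoffs 0, 7, 5, -4, 1; outcome (B, c2), payoffs (6, 7).
R gets -4 moving first and 6 moving second, so R prefers to move second.

second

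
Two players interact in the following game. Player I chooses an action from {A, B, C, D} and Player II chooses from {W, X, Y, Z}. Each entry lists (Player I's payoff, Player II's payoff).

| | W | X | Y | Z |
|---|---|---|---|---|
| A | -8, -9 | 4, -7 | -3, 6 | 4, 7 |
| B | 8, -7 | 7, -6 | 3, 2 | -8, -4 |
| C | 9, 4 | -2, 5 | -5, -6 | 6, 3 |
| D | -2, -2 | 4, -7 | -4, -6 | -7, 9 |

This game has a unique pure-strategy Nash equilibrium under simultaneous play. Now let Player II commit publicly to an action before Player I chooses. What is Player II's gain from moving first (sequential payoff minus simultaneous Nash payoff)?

Player I best-responds to each possible Player II move:
- W → Player I plays C (best of -8, 8, 9, -2); Player II gets 4.
- X → Player I plays B (best of 4, 7, -2, 4); Player II gets -6.
- Y → Player I plays B (best of -3, 3, -5, -4); Player II gets 2.
- Z → Player I plays C (best of 4, -8, 6, -7); Player II gets 3.
Among 4, -6, 2, 3, the best is 4 at W. Subgame-perfect outcome: (C, W) with payoffs (9, 4).
Now find the simultaneous Nash equilibrium.
Player I's best replies: W→C; X→B; Y→B; Z→C.
Player II's best replies: A→Z; B→Y; C→X; D→Z.
The unique mutual best reply is (B, Y), giving (3, 2).
Player II's commitment gain: 4 − 2 = 2.

2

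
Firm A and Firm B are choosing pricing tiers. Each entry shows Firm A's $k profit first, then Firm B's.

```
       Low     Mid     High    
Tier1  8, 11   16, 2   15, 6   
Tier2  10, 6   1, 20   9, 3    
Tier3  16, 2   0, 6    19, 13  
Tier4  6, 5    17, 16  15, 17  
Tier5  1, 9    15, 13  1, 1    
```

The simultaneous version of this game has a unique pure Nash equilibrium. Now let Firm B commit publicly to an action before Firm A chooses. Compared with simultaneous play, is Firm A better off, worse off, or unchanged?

Backward induction with Firm B moving first.
- Low → Firm A plays Tier3 (best of 8, 10, 16, 6, 1); Firm B gets 2.
- Mid → Firm A plays Tier4 (best of 16, 1, 0, 17, 15); Firm B gets 16.
- High → Firm A plays Tier3 (best of 15, 9, 19, 15, 1); Firm B gets 13.
Among 2, 16, 13, the best is 16 at Mid. Subgame-perfect outcome: (Tier4, Mid) with payoffs (17, 16).
For the simultaneous game, intersect best replies.
Firm A's best replies: Low→Tier3; Mid→Tier4; High→Tier3.
Firm B's best replies: Tier1→Low; Tier2→Mid; Tier3→High; Tier4→High; Tier5→Mid.
The unique mutual best reply is (Tier3, High), giving (19, 13).
Firm A earns 17 sequentially versus 19 at the Nash outcome: worse off.

worse off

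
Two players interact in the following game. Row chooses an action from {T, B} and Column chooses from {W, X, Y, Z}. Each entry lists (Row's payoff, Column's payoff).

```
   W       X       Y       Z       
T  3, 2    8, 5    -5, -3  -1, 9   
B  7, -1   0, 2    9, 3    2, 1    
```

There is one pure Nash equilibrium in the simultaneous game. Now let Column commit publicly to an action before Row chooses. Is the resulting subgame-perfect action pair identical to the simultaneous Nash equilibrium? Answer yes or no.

no

Work backward from Row's decision.
- W → Row plays B (best of 3, 7); Column gets -1.
- X → Row plays T (best of 8, 0); Column gets 5.
- Y → Row plays B (best of -5, 9); Column gets 3.
- Z → Row plays B (best of -1, 2); Column gets 1.
Column's induced payoffs are -1, 5, 3, 1, so Column commits to X. Subgame-perfect outcome: (T, X) with payoffs (8, 5).
For the simultaneous game, intersect best replies.
Row's best replies: W→B; X→T; Y→B; Z→B.
Column's best replies: T→Z; B→Y.
The unique mutual best reply is (B, Y), giving (9, 3).
Sequential outcome (T, X) differs from the Nash profile (B, Y).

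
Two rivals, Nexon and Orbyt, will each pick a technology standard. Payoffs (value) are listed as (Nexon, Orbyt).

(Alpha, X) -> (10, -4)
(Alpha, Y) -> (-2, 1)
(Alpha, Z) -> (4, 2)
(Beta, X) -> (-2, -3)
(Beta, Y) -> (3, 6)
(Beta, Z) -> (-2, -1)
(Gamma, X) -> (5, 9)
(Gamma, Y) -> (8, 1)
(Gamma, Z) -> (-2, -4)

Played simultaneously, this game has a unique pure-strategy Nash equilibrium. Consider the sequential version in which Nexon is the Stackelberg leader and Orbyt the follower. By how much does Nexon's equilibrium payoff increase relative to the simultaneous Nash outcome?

Solve by backward induction (Nexon leads).
- Alpha → Orbyt plays Z (best of -4, 1, 2); Nexon gets 4.
- Beta → Orbyt plays Y (best of -3, 6, -1); Nexon gets 3.
- Gamma → Orbyt plays X (best of 9, 1, -4); Nexon gets 5.
Nexon's induced payoffs are 4, 3, 5, so Nexon commits to Gamma. Subgame-perfect outcome: (Gamma, X) with payoffs (5, 9).
Under simultaneous play:
Nexon's best replies: X→Alpha; Y→Gamma; Z→Alpha.
Orbyt's best replies: Alpha→Z; Beta→Y; Gamma→X.
The unique mutual best reply is (Alpha, Z), giving (4, 2).
Nexon's commitment gain: 5 − 4 = 1.

1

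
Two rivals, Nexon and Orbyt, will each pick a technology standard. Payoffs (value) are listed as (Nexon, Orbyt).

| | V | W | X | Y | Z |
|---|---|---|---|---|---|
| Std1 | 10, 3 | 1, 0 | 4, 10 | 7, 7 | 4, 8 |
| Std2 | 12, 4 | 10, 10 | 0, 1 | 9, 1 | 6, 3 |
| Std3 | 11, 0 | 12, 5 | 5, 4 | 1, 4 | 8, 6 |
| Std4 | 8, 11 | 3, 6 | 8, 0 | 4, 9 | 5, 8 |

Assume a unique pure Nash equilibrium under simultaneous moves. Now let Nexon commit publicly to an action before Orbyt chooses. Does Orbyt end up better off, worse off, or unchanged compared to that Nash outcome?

Orbyt best-responds to each possible Nexon move:
- Std1: Orbyt compares 3, 0, 10, 7, 8 and picks X; Nexon would get 4.
- Std2: Orbyt compares 4, 10, 1, 1, 3 and picks W; Nexon would get 10.
- Std3: Orbyt compares 0, 5, 4, 4, 6 and picks Z; Nexon would get 8.
- Std4: Orbyt compares 11, 6, 0, 9, 8 and picks V; Nexon would get 8.
Maximizing over 4, 10, 8, 8, Nexon chooses Std2. Subgame-perfect outcome: (Std2, W) with payoffs (10, 10).
For the simultaneous game, intersect best replies.
Nexon's best replies: V→Std2; W→Std3; X→Std4; Y→Std2; Z→Std3.
Orbyt's best replies: Std1→X; Std2→W; Std3→Z; Std4→V.
Only (Std3, Z) has each player best-responding; Nash payoffs (8, 6).
Orbyt earns 10 sequentially versus 6 at the Nash outcome: better off.

better off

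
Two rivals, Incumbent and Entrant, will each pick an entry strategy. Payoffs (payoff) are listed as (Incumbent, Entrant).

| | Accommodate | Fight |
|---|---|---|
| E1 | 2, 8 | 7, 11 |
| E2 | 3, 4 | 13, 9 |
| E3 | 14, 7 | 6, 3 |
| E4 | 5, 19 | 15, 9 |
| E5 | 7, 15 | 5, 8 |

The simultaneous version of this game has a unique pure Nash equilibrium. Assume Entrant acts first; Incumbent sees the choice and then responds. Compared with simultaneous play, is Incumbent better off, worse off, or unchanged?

Solve by backward induction (Entrant leads).
- Accommodate: BR = E3, leader payoff 7.
- Fight: BR = E4, leader payoff 9.
Maximizing over 7, 9, Entrant chooses Fight. Subgame-perfect outcome: (E4, Fight) with payoffs (15, 9).
Now find the simultaneous Nash equilibrium.
Incumbent's best replies: Accommodate→E3; Fight→E4.
Entrant's best replies: E1→Fight; E2→Fight; E3→Accommodate; E4→Accommodate; E5→Accommodate.
The unique mutual best reply is (E3, Accommodate), giving (14, 7).
Incumbent earns 15 sequentially versus 14 at the Nash outcome: better off.

better off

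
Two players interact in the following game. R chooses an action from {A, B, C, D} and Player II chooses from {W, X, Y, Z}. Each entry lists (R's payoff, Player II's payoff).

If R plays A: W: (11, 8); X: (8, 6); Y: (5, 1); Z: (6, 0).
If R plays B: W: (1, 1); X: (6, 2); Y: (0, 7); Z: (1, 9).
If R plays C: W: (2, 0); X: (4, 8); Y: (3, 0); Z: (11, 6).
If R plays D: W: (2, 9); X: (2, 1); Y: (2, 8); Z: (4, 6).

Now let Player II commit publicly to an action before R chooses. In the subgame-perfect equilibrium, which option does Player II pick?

W

Backward induction with Player II moving first.
- W: BR = A, leader payoff 8.
- X: BR = A, leader payoff 6.
- Y: BR = A, leader payoff 1.
- Z: BR = C, leader payoff 6.
Player II's induced payoffs are 8, 6, 1, 6, so Player II commits to W. Subgame-perfect outcome: (A, W) with payoffs (11, 8).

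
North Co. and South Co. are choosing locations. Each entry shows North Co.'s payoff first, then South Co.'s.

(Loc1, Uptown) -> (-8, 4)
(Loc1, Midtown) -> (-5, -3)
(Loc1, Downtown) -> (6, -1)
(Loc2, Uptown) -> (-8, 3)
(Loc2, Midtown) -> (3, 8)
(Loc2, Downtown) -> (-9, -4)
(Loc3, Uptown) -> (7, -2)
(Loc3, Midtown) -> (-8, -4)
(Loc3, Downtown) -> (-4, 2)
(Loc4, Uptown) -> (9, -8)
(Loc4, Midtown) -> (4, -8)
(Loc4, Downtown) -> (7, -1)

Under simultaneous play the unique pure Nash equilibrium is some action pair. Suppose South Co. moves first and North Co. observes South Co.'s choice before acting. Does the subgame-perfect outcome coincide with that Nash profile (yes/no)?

yes

North Co. best-responds to each possible South Co. move:
- Uptown: North Co. compares -8, -8, 7, 9 and picks Loc4; South Co. would get -8.
- Midtown: North Co. compares -5, 3, -8, 4 and picks Loc4; South Co. would get -8.
- Downtown: North Co. compares 6, -9, -4, 7 and picks Loc4; South Co. would get -1.
Among -8, -8, -1, the best is -1 at Downtown. Subgame-perfect outcome: (Loc4, Downtown) with payoffs (7, -1).
Now find the simultaneous Nash equilibrium.
North Co.'s best replies: Uptown→Loc4; Midtown→Loc4; Downtown→Loc4.
South Co.'s best replies: Loc1→Uptown; Loc2→Midtown; Loc3→Downtown; Loc4→Downtown.
The unique mutual best reply is (Loc4, Downtown), giving (7, -1).
Sequential outcome (Loc4, Downtown) coincides with the Nash profile (Loc4, Downtown).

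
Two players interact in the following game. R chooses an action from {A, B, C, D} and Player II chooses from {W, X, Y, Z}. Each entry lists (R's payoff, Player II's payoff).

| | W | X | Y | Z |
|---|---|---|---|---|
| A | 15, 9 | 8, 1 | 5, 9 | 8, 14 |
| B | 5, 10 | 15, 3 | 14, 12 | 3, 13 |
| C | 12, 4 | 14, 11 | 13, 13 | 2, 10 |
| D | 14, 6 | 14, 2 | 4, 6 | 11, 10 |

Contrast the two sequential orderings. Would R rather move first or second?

second

If R leads: Player II's best replies are A→Z, B→Z, C→Y, D→Z; R's induced payoffs 8, 3, 13, 11; outcome (C, Y), payoffs (13, 13).
If Player II leads: R's best replies are W→A, X→B, Y→B, Z→D; Player II's induced payoffs 9, 3, 12, 10; outcome (B, Y), payoffs (14, 12).
R gets 13 moving first and 14 moving second, so R prefers to move second.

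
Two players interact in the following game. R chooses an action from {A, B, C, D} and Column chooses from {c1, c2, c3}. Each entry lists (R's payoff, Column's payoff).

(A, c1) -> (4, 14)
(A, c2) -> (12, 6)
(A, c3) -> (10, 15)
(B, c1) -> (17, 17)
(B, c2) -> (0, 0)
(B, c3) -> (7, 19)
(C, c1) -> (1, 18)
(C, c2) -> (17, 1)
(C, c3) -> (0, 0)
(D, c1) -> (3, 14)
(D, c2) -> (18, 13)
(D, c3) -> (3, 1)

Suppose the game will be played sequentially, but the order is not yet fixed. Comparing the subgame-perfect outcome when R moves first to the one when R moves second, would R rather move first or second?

second

If R leads: Column's best replies are A→c3, B→c3, C→c1, D→c1; R's induced payoffs 10, 7, 1, 3; outcome (A, c3), payoffs (10, 15).
If Column leads: R's best replies are c1→B, c2→D, c3→A; Column's induced payoffs 17, 13, 15; outcome (B, c1), payoffs (17, 17).
R gets 10 moving first and 17 moving second, so R prefers to move second.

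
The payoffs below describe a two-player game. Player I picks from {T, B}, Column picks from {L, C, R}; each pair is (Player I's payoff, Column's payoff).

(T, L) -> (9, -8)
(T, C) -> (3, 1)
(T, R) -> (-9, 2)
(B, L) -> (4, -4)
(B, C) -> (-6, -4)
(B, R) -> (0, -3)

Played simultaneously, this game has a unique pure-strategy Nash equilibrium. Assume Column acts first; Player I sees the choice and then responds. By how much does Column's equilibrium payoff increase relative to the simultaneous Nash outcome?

Work backward from Player I's decision.
- L → Player I plays T (best of 9, 4); Column gets -8.
- C → Player I plays T (best of 3, -6); Column gets 1.
- R → Player I plays B (best of -9, 0); Column gets -3.
Maximizing over -8, 1, -3, Column chooses C. Subgame-perfect outcome: (T, C) with payoffs (3, 1).
Now find the simultaneous Nash equilibrium.
Player I's best replies: L→T; C→T; R→B.
Column's best replies: T→R; B→R.
Only (B, R) has each player best-responding; Nash payoffs (0, -3).
Column's commitment gain: 1 − -3 = 4.

4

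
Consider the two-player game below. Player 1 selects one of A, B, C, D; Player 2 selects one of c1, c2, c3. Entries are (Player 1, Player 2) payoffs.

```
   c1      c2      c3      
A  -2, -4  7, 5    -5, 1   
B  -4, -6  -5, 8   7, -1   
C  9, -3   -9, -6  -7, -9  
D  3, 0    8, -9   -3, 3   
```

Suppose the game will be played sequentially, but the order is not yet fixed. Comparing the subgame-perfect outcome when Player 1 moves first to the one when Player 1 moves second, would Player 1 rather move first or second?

If Player 1 leads: Player 2's best replies are A→c2, B→c2, C→c1, D→c3; Player 1's induced payoffs 7, -5, 9, -3; outcome (C, c1), payoffs (9, -3).
If Player 2 leads: Player 1's best replies are c1→C, c2→D, c3→B; Player 2's induced payoffs -3, -9, -1; outcome (B, c3), payoffs (7, -1).
Player 1 gets 9 moving first and 7 moving second, so Player 1 prefers to move first.

first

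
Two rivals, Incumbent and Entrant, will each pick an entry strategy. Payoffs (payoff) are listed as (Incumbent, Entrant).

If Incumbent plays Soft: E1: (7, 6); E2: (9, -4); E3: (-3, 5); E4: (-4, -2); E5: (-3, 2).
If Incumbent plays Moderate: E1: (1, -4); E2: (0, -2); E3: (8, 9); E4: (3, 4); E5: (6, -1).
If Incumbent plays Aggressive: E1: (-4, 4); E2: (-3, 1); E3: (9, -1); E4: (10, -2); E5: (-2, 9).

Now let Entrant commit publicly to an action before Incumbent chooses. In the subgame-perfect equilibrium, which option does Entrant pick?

Incumbent best-responds to each possible Entrant move:
- E1: BR = Soft, leader payoff 6.
- E2: BR = Soft, leader payoff -4.
- E3: BR = Aggressive, leader payoff -1.
- E4: BR = Aggressive, leader payoff -2.
- E5: BR = Moderate, leader payoff -1.
Among 6, -4, -1, -2, -1, the best is 6 at E1. Subgame-perfect outcome: (Soft, E1) with payoffs (7, 6).

E1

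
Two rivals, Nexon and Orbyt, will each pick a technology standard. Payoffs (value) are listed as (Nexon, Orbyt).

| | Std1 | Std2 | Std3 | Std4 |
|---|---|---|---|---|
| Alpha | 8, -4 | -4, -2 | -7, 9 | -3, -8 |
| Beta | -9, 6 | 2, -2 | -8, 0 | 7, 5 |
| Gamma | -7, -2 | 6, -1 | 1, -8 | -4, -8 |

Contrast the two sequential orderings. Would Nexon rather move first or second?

If Nexon leads: Orbyt's best replies are Alpha→Std3, Beta→Std1, Gamma→Std2; Nexon's induced payoffs -7, -9, 6; outcome (Gamma, Std2), payoffs (6, -1).
If Orbyt leads: Nexon's best replies are Std1→Alpha, Std2→Gamma, Std3→Gamma, Std4→Beta; Orbyt's induced payoffs -4, -1, -8, 5; outcome (Beta, Std4), payoffs (7, 5).
Nexon gets 6 moving first and 7 moving second, so Nexon prefers to move second.

second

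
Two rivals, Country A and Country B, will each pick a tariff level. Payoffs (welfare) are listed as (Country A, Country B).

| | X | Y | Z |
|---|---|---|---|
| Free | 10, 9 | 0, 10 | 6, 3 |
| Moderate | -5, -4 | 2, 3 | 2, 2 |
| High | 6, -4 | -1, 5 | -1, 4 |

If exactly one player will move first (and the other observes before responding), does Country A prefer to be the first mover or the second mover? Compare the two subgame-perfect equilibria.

If Country A leads: Country B's best replies are Free→Y, Moderate→Y, High→Y; Country A's induced payoffs 0, 2, -1; outcome (Moderate, Y), payoffs (2, 3).
If Country B leads: Country A's best replies are X→Free, Y→Moderate, Z→Free; Country B's induced payoffs 9, 3, 3; outcome (Free, X), payoffs (10, 9).
Country A gets 2 moving first and 10 moving second, so Country A prefers to move second.

second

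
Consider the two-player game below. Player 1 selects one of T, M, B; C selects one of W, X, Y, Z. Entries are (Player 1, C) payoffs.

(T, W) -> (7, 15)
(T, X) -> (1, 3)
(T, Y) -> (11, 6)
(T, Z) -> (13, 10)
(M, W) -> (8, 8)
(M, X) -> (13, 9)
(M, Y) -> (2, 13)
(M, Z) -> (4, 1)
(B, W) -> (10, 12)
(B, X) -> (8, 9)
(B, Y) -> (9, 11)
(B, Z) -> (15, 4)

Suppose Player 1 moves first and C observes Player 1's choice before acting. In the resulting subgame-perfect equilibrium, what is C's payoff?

12

C best-responds to each possible Player 1 move:
- T: C compares 15, 3, 6, 10 and picks W; Player 1 would get 7.
- M: C compares 8, 9, 13, 1 and picks Y; Player 1 would get 2.
- B: C compares 12, 9, 11, 4 and picks W; Player 1 would get 10.
Maximizing over 7, 2, 10, Player 1 chooses B. Subgame-perfect outcome: (B, W) with payoffs (10, 12).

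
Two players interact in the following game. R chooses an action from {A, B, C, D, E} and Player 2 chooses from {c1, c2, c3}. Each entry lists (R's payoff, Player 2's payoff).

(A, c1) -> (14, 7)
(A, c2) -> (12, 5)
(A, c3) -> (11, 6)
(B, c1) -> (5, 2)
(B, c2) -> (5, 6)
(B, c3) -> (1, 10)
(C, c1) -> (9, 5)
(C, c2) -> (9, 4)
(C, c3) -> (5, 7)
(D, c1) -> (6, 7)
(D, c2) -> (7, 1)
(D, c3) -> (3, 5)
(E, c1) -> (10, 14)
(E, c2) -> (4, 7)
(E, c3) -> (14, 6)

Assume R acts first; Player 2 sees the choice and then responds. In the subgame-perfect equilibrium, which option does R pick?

A

Work backward from Player 2's decision.
- A: Player 2 compares 7, 5, 6 and picks c1; R would get 14.
- B: Player 2 compares 2, 6, 10 and picks c3; R would get 1.
- C: Player 2 compares 5, 4, 7 and picks c3; R would get 5.
- D: Player 2 compares 7, 1, 5 and picks c1; R would get 6.
- E: Player 2 compares 14, 7, 6 and picks c1; R would get 10.
R's induced payoffs are 14, 1, 5, 6, 10, so R commits to A. Subgame-perfect outcome: (A, c1) with payoffs (14, 7).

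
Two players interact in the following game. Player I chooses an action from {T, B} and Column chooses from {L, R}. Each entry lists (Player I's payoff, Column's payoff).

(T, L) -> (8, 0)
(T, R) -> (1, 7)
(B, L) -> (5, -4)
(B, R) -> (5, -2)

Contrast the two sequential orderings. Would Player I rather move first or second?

If Player I leads: Column's best replies are T→R, B→R; Player I's induced payoffs 1, 5; outcome (B, R), payoffs (5, -2).
If Column leads: Player I's best replies are L→T, R→B; Column's induced payoffs 0, -2; outcome (T, L), payoffs (8, 0).
Player I gets 5 moving first and 8 moving second, so Player I prefers to move second.

second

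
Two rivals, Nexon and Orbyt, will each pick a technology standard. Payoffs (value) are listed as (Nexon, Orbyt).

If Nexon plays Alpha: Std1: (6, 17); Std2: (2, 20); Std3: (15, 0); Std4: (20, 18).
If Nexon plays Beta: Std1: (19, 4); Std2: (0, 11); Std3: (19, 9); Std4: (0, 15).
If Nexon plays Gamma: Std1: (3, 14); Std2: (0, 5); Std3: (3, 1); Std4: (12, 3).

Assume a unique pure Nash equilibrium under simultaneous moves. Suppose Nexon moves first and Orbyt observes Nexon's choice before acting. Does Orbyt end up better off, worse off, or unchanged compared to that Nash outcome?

Orbyt best-responds to each possible Nexon move:
- Alpha: Orbyt compares 17, 20, 0, 18 and picks Std2; Nexon would get 2.
- Beta: Orbyt compares 4, 11, 9, 15 and picks Std4; Nexon would get 0.
- Gamma: Orbyt compares 14, 5, 1, 3 and picks Std1; Nexon would get 3.
Nexon's induced payoffs are 2, 0, 3, so Nexon commits to Gamma. Subgame-perfect outcome: (Gamma, Std1) with payoffs (3, 14).
For the simultaneous game, intersect best replies.
Nexon's best replies: Std1→Beta; Std2→Alpha; Std3→Beta; Std4→Alpha.
Orbyt's best replies: Alpha→Std2; Beta→Std4; Gamma→Std1.
The unique mutual best reply is (Alpha, Std2), giving (2, 20).
Orbyt earns 14 sequentially versus 20 at the Nash outcome: worse off.

worse off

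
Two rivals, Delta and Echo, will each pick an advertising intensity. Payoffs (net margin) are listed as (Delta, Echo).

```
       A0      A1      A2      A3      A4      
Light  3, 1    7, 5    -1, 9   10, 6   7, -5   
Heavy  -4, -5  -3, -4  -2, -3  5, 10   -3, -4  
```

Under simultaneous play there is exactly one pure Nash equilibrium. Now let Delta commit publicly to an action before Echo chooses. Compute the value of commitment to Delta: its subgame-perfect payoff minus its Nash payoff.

6

Backward induction with Delta moving first.
- Light → Echo plays A2 (best of 1, 5, 9, 6, -5); Delta gets -1.
- Heavy → Echo plays A3 (best of -5, -4, -3, 10, -4); Delta gets 5.
Among -1, 5, the best is 5 at Heavy. Subgame-perfect outcome: (Heavy, A3) with payoffs (5, 10).
For the simultaneous game, intersect best replies.
Delta's best replies: A0→Light; A1→Light; A2→Light; A3→Light; A4→Light.
Echo's best replies: Light→A2; Heavy→A3.
The unique mutual best reply is (Light, A2), giving (-1, 9).
Delta's commitment gain: 5 − -1 = 6.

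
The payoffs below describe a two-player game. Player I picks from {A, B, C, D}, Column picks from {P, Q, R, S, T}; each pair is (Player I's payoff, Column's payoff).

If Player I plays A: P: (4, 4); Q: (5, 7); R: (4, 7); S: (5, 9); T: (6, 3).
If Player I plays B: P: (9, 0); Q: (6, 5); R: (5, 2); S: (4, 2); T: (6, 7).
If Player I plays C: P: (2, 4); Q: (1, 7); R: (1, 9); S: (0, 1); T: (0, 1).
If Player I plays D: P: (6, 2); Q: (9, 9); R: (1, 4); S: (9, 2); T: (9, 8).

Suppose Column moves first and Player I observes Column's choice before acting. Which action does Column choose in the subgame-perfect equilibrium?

Q

Player I best-responds to each possible Column move:
- P → Player I plays B (best of 4, 9, 2, 6); Column gets 0.
- Q → Player I plays D (best of 5, 6, 1, 9); Column gets 9.
- R → Player I plays B (best of 4, 5, 1, 1); Column gets 2.
- S → Player I plays D (best of 5, 4, 0, 9); Column gets 2.
- T → Player I plays D (best of 6, 6, 0, 9); Column gets 8.
Maximizing over 0, 9, 2, 2, 8, Column chooses Q. Subgame-perfect outcome: (D, Q) with payoffs (9, 9).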